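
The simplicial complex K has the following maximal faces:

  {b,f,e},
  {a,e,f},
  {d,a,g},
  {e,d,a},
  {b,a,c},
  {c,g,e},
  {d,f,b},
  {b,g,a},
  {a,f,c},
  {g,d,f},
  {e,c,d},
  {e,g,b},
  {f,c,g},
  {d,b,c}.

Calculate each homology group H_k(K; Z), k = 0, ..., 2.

Order the vertices as a < b < c < d < e < f < g. Listing each simplex with vertices in this order, K has dimension 2 with simplices:

  0-simplices (7): a, b, c, d, e, f, g
  1-simplices (21): ab, ac, ad, ae, af, ag, bc, bd, be, bf, bg, cd, ce, cf, cg, de, df, dg, ef, eg, fg
  2-simplices (14): abc, abg, acf, ade, adg, aef, bcd, bdf, bef, beg, cde, ceg, cfg, dfg

giving chain groups C_0 ≅ Z^7, C_1 ≅ Z^21, C_2 ≅ Z^14.

The boundary map ∂_1: C_1 → C_0 sends each edge [p,q] (with p < q) to q − p. For instance
  ∂ag = g − a.
As a 7×21 matrix over Z this has rank 6, with invariant factors (1,1,1,1,1,1).

Boundary ∂_2: C_2 → C_1 sends each 2-simplex [p,q,r] to [q,r] − [p,r] + [p,q]. For instance
  ∂beg = eg − bg + be,
  ∂abg = bg − ag + ab.
As a 21×14 matrix over Z this has rank 13, with invariant factors (1,1,1,1,1,1,1,1,1,1,1,1,1).

Computing H_k = (kernel of ∂_k) / (image of ∂_{k+1}):

  H_0: rank C_0 − rank ∂_1 = 7 − 6 = 1, and the invariant factors of ∂_1 are all 1, so H_0 = Z.
  H_1: rank ker ∂_1 − rank ∂_2 = (21 − 6) − 13 = 2, and the invariant factors of ∂_2 are all 1, so H_1 = Z^2.
  H_2: rank ker ∂_2 − rank ∂_3 = (14 − 13) − 0 = 1, and there is no ∂_3, so H_2 = Z.

H_0 ≅ Z,  H_1 ≅ Z^2,  H_2 ≅ Z.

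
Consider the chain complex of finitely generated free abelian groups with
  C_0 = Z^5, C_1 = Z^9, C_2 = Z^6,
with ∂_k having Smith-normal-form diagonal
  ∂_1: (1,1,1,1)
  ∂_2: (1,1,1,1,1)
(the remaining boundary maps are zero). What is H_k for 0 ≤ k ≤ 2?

H_0 = Z,  H_1 = 0,  H_2 = Z.

H_0: b_0 = 5 − 0 − 4 = 1; torsion from ∂_1 factors > 1: none. So H_0 = Z.
H_1: b_1 = 9 − 4 − 5 = 0; torsion from ∂_2 factors > 1: none. So H_1 = 0.
H_2: b_2 = 6 − 5 − 0 = 1; torsion from ∂_3 factors > 1: none. So H_2 = Z.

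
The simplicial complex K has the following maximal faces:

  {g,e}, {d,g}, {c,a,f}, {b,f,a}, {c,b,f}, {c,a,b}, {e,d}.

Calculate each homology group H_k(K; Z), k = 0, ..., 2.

We work with the vertex ordering a < b < c < d < e < f < g. The simplices of K, each written with vertices in increasing order, are:

  0-simplices (7): a, b, c, d, e, f, g
  1-simplices (9): ab, ac, af, bc, bf, cf, de, dg, eg
  2-simplices (4): abc, abf, acf, bcf

Hence C_0 ≅ Z^7, C_1 ≅ Z^9, C_2 ≅ Z^4.

The boundary map ∂_1: C_1 → C_0 is given by ∂[p,q] = [q] − [p]. For instance
  ∂dg = g − d.
As a 7×9 matrix over Z this has rank 5, with invariant factors (1,1,1,1,1).

The boundary map ∂_2: C_2 → C_1 sends each 2-simplex [p,q,r] to [q,r] − [p,r] + [p,q]. For instance
  ∂acf = cf − af + ac,
  ∂abc = bc − ac + ab.
As a 9×4 matrix over Z this has rank 3, with invariant factors (1,1,1).

Reading off H_k = ker ∂_k / im ∂_{k+1}:

  H_0: rank C_0 − rank ∂_1 = 7 − 5 = 2, and the invariant factors of ∂_1 are all 1, so H_0 ≅ Z^2.
  H_1: rank ker ∂_1 − rank ∂_2 = (9 − 5) − 3 = 1, and the invariant factors of ∂_2 are all 1, so H_1 ≅ Z.
  H_2: rank ker ∂_2 − rank ∂_3 = (4 − 3) − 0 = 1, and there is no ∂_3, so H_2 ≅ Z.

(K is a triangulation of the disjoint union of the 2-sphere S^2 and the circle S^1.)

H_0 = Z^2,  H_1 = Z,  H_2 = Z.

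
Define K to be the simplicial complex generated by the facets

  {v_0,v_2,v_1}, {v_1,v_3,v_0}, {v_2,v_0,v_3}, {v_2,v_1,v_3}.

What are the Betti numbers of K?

b_0 = 1, b_1 = 0, b_2 = 1.

Order the vertices as v_0 < v_1 < v_2 < v_3. Listing each simplex with vertices in this order, K has dimension 2 with simplices:

  0-simplices (4): [v_0], [v_1], [v_2], [v_3]
  1-simplices (6): [v_0,v_1], [v_0,v_2], [v_0,v_3], [v_1,v_2], [v_1,v_3], [v_2,v_3]
  2-simplices (4): [v_0,v_1,v_2], [v_0,v_1,v_3], [v_0,v_2,v_3], [v_1,v_2,v_3]

giving chain groups C_0 ≅ Z^4, C_1 ≅ Z^6, C_2 ≅ Z^4.

∂_1: C_1 → C_0 sends each edge [p,q] (with p < q) to q − p. For instance
  ∂[v_1,v_2] = [v_2] − [v_1].
The 4×6 boundary matrix has rank 3 and Smith normal form diag(1,1,1).

Boundary ∂_2: C_2 → C_1 sends each 2-simplex [p,q,r] to [q,r] − [p,r] + [p,q]. For instance
  ∂[v_0,v_2,v_3] = [v_2,v_3] − [v_0,v_3] + [v_0,v_2],
  ∂[v_1,v_2,v_3] = [v_2,v_3] − [v_1,v_3] + [v_1,v_2].
As a 6×4 matrix over Z this has rank 3, with invariant factors (1,1,1).

Now H_k = ker ∂_k / im ∂_{k+1}, so:

  H_0: rank C_0 − rank ∂_1 = 4 − 3 = 1, and the invariant factors of ∂_1 are all 1, so H_0 = Z.
  H_1: rank ker ∂_1 − rank ∂_2 = (6 − 3) − 3 = 0, and the invariant factors of ∂_2 are all 1, so H_1 = 0.
  H_2: rank ker ∂_2 − rank ∂_3 = (4 − 3) − 0 = 1, and there is no ∂_3, so H_2 = Z.

Hence the Betti numbers are b_0 = 1, b_1 = 0, b_2 = 1.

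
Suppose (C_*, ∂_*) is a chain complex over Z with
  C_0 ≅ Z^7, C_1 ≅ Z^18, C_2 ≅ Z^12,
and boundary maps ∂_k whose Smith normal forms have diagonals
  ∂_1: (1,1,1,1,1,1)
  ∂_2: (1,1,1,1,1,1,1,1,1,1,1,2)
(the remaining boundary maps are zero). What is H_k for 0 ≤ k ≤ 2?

H_0: b_0 = 7 − 0 − 6 = 1; torsion from ∂_1 factors > 1: none. So H_0 = Z.
H_1: b_1 = 18 − 6 − 12 = 0; torsion from ∂_2 factors > 1: [2]. So H_1 = Z/2Z.
H_2: b_2 = 12 − 12 − 0 = 0; torsion from ∂_3 factors > 1: none. So H_2 = 0.

H_0 = Z,  H_1 = Z/2Z,  H_2 = 0.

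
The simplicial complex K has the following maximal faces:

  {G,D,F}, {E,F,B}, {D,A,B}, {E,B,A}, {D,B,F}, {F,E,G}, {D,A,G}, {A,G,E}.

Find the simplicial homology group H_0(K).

H_0 ≅ Z.

K has 6 vertices, 12 edges, 8 triangles.
rank ∂_0 = 0, rank ∂_1 = 5 ⇒ b_0 = 6 − 0 − 5 = 1; all invariant factors of ∂_1 are 1 so no torsion. So H_0 = Z.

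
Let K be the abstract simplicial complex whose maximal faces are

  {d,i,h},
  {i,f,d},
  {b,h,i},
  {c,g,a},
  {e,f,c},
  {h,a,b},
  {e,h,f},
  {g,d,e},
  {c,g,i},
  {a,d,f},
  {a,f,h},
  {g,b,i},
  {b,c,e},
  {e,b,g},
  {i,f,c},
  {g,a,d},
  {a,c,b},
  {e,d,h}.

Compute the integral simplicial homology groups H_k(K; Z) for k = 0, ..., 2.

Order the vertices as a < b < c < d < e < f < g < h < i. Listing each simplex with vertices in this order, K has dimension 2 with simplices:

  0-simplices (9): a, b, c, d, e, f, g, h, i
  1-simplices (27): ab, ac, ad, af, ag, ah, bc, be, bg, bh, bi, ce, cf, cg, ci, de, df, dg, dh, di, ef, eg, eh, fh, fi, gi, hi
  2-simplices (18): abc, abh, acg, adf, adg, afh, bce, beg, bgi, bhi, cef, cfi, cgi, deg, deh, dfi, dhi, efh

giving chain groups C_0 ≅ Z^9, C_1 ≅ Z^27, C_2 ≅ Z^18.

∂_1: C_1 → C_0 sends each edge [p,q] (with p < q) to q − p. For instance
  ∂af = f − a.
This gives a 9×27 integer matrix of rank 8; reducing to Smith normal form yields diagonal entries (1,1,1,1,1,1,1,1).

Boundary ∂_2: C_2 → C_1 maps a triangle to the signed sum of its edges. For instance
  ∂dfi = fi − di + df,
  ∂deg = eg − dg + de.
The 27×18 boundary matrix has rank 18 and Smith normal form diag(1,1,1,1,1,1,1,1,1,1,1,1,1,1,1,1,1,2).

Computing H_k = (kernel of ∂_k) / (image of ∂_{k+1}):

  H_0: rank C_0 − rank ∂_1 = 9 − 8 = 1, and the invariant factors of ∂_1 are all 1, so H_0 ≅ Z.
  H_1: rank ker ∂_1 − rank ∂_2 = (27 − 8) − 18 = 1, and ∂_2 has invariant factor 2 > 1, so H_1 ≅ Z ⊕ Z/2.
  H_2: rank ker ∂_2 − rank ∂_3 = (18 − 18) − 0 = 0, and there is no ∂_3, so H_2 ≅ 0.

As a check, the Euler characteristic is 9 − 27 + 18 = 0, which agrees with 1 − 1 + 0 = 0.
(K is a triangulation of the Klein bottle.)

H_0 = Z,  H_1 = Z ⊕ Z/2,  H_2 = 0.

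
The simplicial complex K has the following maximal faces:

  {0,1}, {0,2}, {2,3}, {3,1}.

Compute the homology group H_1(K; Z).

H_1 = Z.

Order the vertices as 0 < 1 < 2 < 3. Listing each simplex with vertices in this order, K has dimension 1 with simplices:

  0-simplices (4): [0], [1], [2], [3]
  1-simplices (4): [0,1], [0,2], [1,3], [2,3]

so the chain groups are C_0 ≅ Z^4, C_1 ≅ Z^4.

Boundary ∂_1: C_1 → C_0 is given by ∂[p,q] = [q] − [p]. For instance
  ∂[0,1] = [1] − [0].
This gives a 4×4 integer matrix of rank 3; reducing to Smith normal form yields diagonal entries (1,1,1).

Computing H_k = (kernel of ∂_k) / (image of ∂_{k+1}):

  H_1: rank ker ∂_1 − rank ∂_2 = (4 − 3) − 0 = 1, and there is no ∂_2, so H_1 = Z.

(K is a triangulation of the circle S^1.)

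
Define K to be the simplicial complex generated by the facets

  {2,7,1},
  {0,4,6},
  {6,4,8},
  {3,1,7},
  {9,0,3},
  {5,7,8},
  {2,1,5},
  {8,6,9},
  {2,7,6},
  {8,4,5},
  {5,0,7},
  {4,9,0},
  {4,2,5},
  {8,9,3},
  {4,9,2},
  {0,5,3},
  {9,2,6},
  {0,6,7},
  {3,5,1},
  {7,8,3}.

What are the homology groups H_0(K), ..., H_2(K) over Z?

We work with the vertex ordering 0 < 1 < 2 < 3 < 4 < 5 < 6 < 7 < 8 < 9. The simplices of K, each written with vertices in increasing order, are:

  0-simplices (10): [0], [1], [2], [3], [4], [5], [6], [7], [8], [9]
  1-simplices (30): (30 of them)
  2-simplices (20): (20 of them)

so the chain groups are C_0 ≅ Z^10, C_1 ≅ Z^30, C_2 ≅ Z^20.

Boundary ∂_1: C_1 → C_0 sends each edge [p,q] (with p < q) to q − p.
The resulting 10×30 matrix has rank 9, and its Smith normal form has invariant factors (1,1,1,1,1,1,1,1,1).

∂_2: C_2 → C_1 acts by ∂[p,q,r] = [q,r] − [p,r] + [p,q]. For instance
  ∂[0,3,9] = [3,9] − [0,9] + [0,3],
  ∂[1,3,5] = [3,5] − [1,5] + [1,3].
The 30×20 boundary matrix has rank 20 and Smith normal form diag(1,1,1,1,1,1,1,1,1,1,1,1,1,1,1,1,1,1,1,2).

Reading off H_k = ker ∂_k / im ∂_{k+1}:

  H_0: rank C_0 − rank ∂_1 = 10 − 9 = 1, and the invariant factors of ∂_1 are all 1, so H_0 ≅ Z.
  H_1: rank ker ∂_1 − rank ∂_2 = (30 − 9) − 20 = 1, and ∂_2 has invariant factor 2 > 1, so H_1 ≅ Z ⊕ Z_2.
  H_2: rank ker ∂_2 − rank ∂_3 = (20 − 20) − 0 = 0, and there is no ∂_3, so H_2 ≅ 0.

(K is a triangulation of the Klein bottle.)

H_0 = Z,  H_1 = Z ⊕ Z_2,  H_2 = 0.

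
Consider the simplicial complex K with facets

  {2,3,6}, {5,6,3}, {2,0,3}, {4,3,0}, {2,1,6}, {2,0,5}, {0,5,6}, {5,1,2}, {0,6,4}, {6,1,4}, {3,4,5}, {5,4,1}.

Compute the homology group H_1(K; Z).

Take the total order 0 < 1 < 2 < 3 < 4 < 5 < 6 on the vertex set. Then K (dimension 2) consists of the simplices:

  0-simplices (7): [0], [1], [2], [3], [4], [5], [6]
  1-simplices (18): [0,2], [0,3], [0,4], [0,5], [0,6], [1,2], [1,4], [1,5], [1,6], [2,3], [2,5], [2,6], [3,4], [3,5], [3,6], [4,5], [4,6], [5,6]
  2-simplices (12): [0,2,3], [0,2,5], [0,3,4], [0,4,6], [0,5,6], [1,2,5], [1,2,6], [1,4,5], [1,4,6], [2,3,6], [3,4,5], [3,5,6]

so the chain groups are C_0 ≅ Z^7, C_1 ≅ Z^18, C_2 ≅ Z^12.

∂_1: C_1 → C_0 sends each edge [p,q] (with p < q) to q − p. For instance
  ∂[1,6] = [6] − [1].
As a 7×18 matrix over Z this has rank 6, with invariant factors (1,1,1,1,1,1).

Boundary ∂_2: C_2 → C_1 sends each 2-simplex [p,q,r] to [q,r] − [p,r] + [p,q]. For instance
  ∂[0,5,6] = [5,6] − [0,6] + [0,5],
  ∂[1,4,5] = [4,5] − [1,5] + [1,4].
This gives a 18×12 integer matrix of rank 12; reducing to Smith normal form yields diagonal entries (1,1,1,1,1,1,1,1,1,1,1,2).

Computing H_k = (kernel of ∂_k) / (image of ∂_{k+1}):

  H_1: rank ker ∂_1 − rank ∂_2 = (18 − 6) − 12 = 0, and ∂_2 has invariant factor 2 > 1, so H_1 ≅ Z_2.

(K is a triangulation of the real projective plane RP^2.)

H_1 ≅ Z_2.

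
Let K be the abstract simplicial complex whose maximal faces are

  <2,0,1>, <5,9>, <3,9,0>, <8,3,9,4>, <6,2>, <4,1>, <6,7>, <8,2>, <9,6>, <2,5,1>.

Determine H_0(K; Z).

K has 10 vertices, 19 edges, 7 triangles, 1 3-simplex.
rank ∂_0 = 0, rank ∂_1 = 9 ⇒ b_0 = 10 − 0 − 9 = 1; all invariant factors of ∂_1 are 1 so no torsion. So H_0 = Z.

H_0 ≅ Z.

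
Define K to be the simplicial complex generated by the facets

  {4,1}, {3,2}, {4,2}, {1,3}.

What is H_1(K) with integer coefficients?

H_1 = Z.

Fix the vertex order 1 < 2 < 3 < 4 and write every simplex with vertices in increasing order. Then dim K = 1 and the simplices of K are:

  0-simplices (4): [1], [2], [3], [4]
  1-simplices (4): [1,3], [1,4], [2,3], [2,4]

so the chain groups are C_0 ≅ Z^4, C_1 ≅ Z^4.

Boundary ∂_1: C_1 → C_0 maps an edge to its endpoints' difference, ∂[p,q] = q − p. For instance
  ∂[1,4] = [4] − [1].
The 4×4 boundary matrix has rank 3 and Smith normal form diag(1,1,1).

Now H_k = ker ∂_k / im ∂_{k+1}, so:

  H_1: rank ker ∂_1 − rank ∂_2 = (4 − 3) − 0 = 1, and there is no ∂_2, so H_1 ≅ Z.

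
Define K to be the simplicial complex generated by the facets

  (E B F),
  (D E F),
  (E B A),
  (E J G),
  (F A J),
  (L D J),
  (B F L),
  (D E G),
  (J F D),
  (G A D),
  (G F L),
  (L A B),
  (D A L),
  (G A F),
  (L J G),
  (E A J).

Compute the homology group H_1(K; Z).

H_1 ≅ Z^2.

K has 8 vertices, 24 edges, 16 triangles.
rank ∂_1 = 7, rank ∂_2 = 15 ⇒ b_1 = 24 − 7 − 15 = 2; all invariant factors of ∂_2 are 1 so no torsion. So H_1 = Z^2.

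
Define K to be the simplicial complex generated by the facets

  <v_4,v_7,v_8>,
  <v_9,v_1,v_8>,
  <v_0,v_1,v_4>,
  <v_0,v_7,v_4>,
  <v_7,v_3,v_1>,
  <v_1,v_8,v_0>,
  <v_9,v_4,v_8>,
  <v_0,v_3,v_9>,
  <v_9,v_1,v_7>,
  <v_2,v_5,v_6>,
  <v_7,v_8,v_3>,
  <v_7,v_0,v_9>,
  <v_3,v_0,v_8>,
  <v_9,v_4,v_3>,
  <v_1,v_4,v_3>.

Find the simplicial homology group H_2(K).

H_2 ≅ Z.

Take the total order v_0 < v_1 < v_2 < v_3 < v_4 < v_5 < v_6 < v_7 < v_8 < v_9 on the vertex set. Then K (dimension 2) consists of the simplices:

  0-simplices (10): [v_0], [v_1], [v_2], [v_3], [v_4], [v_5], [v_6], [v_7], [v_8], [v_9]
  1-simplices (24): (24 of them)
  2-simplices (15): (15 of them)

so the chain groups are C_0 ≅ Z^10, C_1 ≅ Z^24, C_2 ≅ Z^15.

Boundary ∂_1: C_1 → C_0 sends each edge [p,q] (with p < q) to q − p. For instance
  ∂[v_1,v_3] = [v_3] − [v_1].
The 10×24 boundary matrix has rank 8 and Smith normal form diag(1,1,1,1,1,1,1,1).

The boundary map ∂_2: C_2 → C_1 acts by ∂[p,q,r] = [q,r] − [p,r] + [p,q]. For instance
  ∂[v_0,v_7,v_9] = [v_7,v_9] − [v_0,v_9] + [v_0,v_7],
  ∂[v_3,v_4,v_9] = [v_4,v_9] − [v_3,v_9] + [v_3,v_4].
The 24×15 boundary matrix has rank 14 and Smith normal form diag(1,1,1,1,1,1,1,1,1,1,1,1,1,1).

Computing H_k = (kernel of ∂_k) / (image of ∂_{k+1}):

  H_2: rank ker ∂_2 − rank ∂_3 = (15 − 14) − 0 = 1, and there is no ∂_3, so H_2 ≅ Z.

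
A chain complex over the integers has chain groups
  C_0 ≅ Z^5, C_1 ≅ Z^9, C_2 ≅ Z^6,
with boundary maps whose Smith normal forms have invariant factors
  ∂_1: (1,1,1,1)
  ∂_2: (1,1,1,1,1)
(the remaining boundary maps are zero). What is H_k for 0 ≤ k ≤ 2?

H_0 ≅ Z,  H_1 = 0,  H_2 ≅ Z.

H_0: b_0 = 5 − 0 − 4 = 1; torsion from ∂_1 factors > 1: none. So H_0 ≅ Z.
H_1: b_1 = 9 − 4 − 5 = 0; torsion from ∂_2 factors > 1: none. So H_1 ≅ 0.
H_2: b_2 = 6 − 5 − 0 = 1; torsion from ∂_3 factors > 1: none. So H_2 ≅ Z.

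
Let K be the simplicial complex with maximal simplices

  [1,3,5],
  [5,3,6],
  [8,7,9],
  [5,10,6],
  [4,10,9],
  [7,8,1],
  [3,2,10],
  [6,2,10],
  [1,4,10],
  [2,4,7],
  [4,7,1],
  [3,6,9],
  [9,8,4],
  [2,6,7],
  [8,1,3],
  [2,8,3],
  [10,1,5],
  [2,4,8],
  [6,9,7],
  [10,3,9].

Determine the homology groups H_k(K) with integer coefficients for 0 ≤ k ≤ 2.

H_0 ≅ Z,  H_1 ≅ Z ⊕ Z/2Z,  H_2 = 0.

Fix the vertex order 1 < 2 < 3 < 4 < 5 < 6 < 7 < 8 < 9 < 10 and write every simplex with vertices in increasing order. Then dim K = 2 and the simplices of K are:

  0-simplices (10): [1], [2], [3], [4], [5], [6], [7], [8], [9], [10]
  1-simplices (30): (30 of them)
  2-simplices (20): (20 of them)

Hence C_0 ≅ Z^10, C_1 ≅ Z^30, C_2 ≅ Z^20.

∂_1: C_1 → C_0 sends each edge [p,q] (with p < q) to q − p.
As a 10×30 matrix over Z this has rank 9, with invariant factors (1,1,1,1,1,1,1,1,1).

∂_2: C_2 → C_1 acts by ∂[p,q,r] = [q,r] − [p,r] + [p,q]. For instance
  ∂[2,4,8] = [4,8] − [2,8] + [2,4],
  ∂[7,8,9] = [8,9] − [7,9] + [7,8].
As a 30×20 matrix over Z this has rank 20, with invariant factors (1,1,1,1,1,1,1,1,1,1,1,1,1,1,1,1,1,1,1,2).

From H_k ≅ ker(∂_k) / im(∂_{k+1}) we obtain:

  H_0: rank C_0 − rank ∂_1 = 10 − 9 = 1, and the invariant factors of ∂_1 are all 1, so H_0 = Z.
  H_1: rank ker ∂_1 − rank ∂_2 = (30 − 9) − 20 = 1, and ∂_2 has invariant factor 2 > 1, so H_1 = Z ⊕ Z/2Z.
  H_2: rank ker ∂_2 − rank ∂_3 = (20 − 20) − 0 = 0, and there is no ∂_3, so H_2 = 0.

As a check, the Euler characteristic is 10 − 30 + 20 = 0, which agrees with 1 − 1 + 0 = 0.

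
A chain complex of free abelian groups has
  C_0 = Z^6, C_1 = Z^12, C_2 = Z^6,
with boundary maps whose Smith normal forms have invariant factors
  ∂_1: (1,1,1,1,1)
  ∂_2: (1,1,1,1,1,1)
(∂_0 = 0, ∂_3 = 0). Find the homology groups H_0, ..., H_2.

H_0: b_0 = 6 − 0 − 5 = 1; torsion from ∂_1 factors > 1: none. So H_0 ≅ Z.
H_1: b_1 = 12 − 5 − 6 = 1; torsion from ∂_2 factors > 1: none. So H_1 ≅ Z.
H_2: b_2 = 6 − 6 − 0 = 0; torsion from ∂_3 factors > 1: none. So H_2 ≅ 0.

H_0 ≅ Z,  H_1 ≅ Z,  H_2 = 0.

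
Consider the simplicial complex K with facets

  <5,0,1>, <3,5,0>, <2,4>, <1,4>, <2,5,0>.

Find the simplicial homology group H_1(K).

H_1 = Z.

Take the total order 0 < 1 < 2 < 3 < 4 < 5 on the vertex set. Then K (dimension 2) consists of the simplices:

  0-simplices (6): [0], [1], [2], [3], [4], [5]
  1-simplices (9): [0,1], [0,2], [0,3], [0,5], [1,4], [1,5], [2,4], [2,5], [3,5]
  2-simplices (3): [0,1,5], [0,2,5], [0,3,5]

Hence C_0 ≅ Z^6, C_1 ≅ Z^9, C_2 ≅ Z^3.

∂_1: C_1 → C_0 is given by ∂[p,q] = [q] − [p]. For instance
  ∂[1,4] = [4] − [1].
As a 6×9 matrix over Z this has rank 5, with invariant factors (1,1,1,1,1).

Boundary ∂_2: C_2 → C_1 maps a triangle to the signed sum of its edges. For instance
  ∂[0,3,5] = [3,5] − [0,5] + [0,3],
  ∂[0,2,5] = [2,5] − [0,5] + [0,2].
The resulting 9×3 matrix has rank 3, and its Smith normal form has invariant factors (1,1,1).

Now H_k = ker ∂_k / im ∂_{k+1}, so:

  H_1: rank ker ∂_1 − rank ∂_2 = (9 − 5) − 3 = 1, and the invariant factors of ∂_2 are all 1, so H_1 = Z.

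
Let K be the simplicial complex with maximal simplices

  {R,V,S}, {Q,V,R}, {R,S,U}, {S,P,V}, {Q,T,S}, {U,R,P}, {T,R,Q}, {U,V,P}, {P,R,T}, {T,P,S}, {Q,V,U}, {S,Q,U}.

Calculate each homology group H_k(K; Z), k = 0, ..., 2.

H_0 ≅ Z,  H_1 ≅ Z/2,  H_2 = 0.

Order the vertices as P < Q < R < S < T < U < V. Listing each simplex with vertices in this order, K has dimension 2 with simplices:

  0-simplices (7): P, Q, R, S, T, U, V
  1-simplices (18): PR, PS, PT, PU, PV, QR, QS, QT, QU, QV, RS, RT, RU, RV, ST, SU, SV, UV
  2-simplices (12): PRT, PRU, PST, PSV, PUV, QRT, QRV, QST, QSU, QUV, RSU, RSV

Hence C_0 ≅ Z^7, C_1 ≅ Z^18, C_2 ≅ Z^12.

The boundary map ∂_1: C_1 → C_0 maps an edge to its endpoints' difference, ∂[p,q] = q − p.
As a 7×18 matrix over Z this has rank 6, with invariant factors (1,1,1,1,1,1).

Boundary ∂_2: C_2 → C_1 sends each 2-simplex [p,q,r] to [q,r] − [p,r] + [p,q]. For instance
  ∂PST = ST − PT + PS,
  ∂PUV = UV − PV + PU.
The resulting 18×12 matrix has rank 12, and its Smith normal form has invariant factors (1,1,1,1,1,1,1,1,1,1,1,2).

From H_k ≅ ker(∂_k) / im(∂_{k+1}) we obtain:

  H_0: rank C_0 − rank ∂_1 = 7 − 6 = 1, and the invariant factors of ∂_1 are all 1, so H_0 ≅ Z.
  H_1: rank ker ∂_1 − rank ∂_2 = (18 − 6) − 12 = 0, and ∂_2 has invariant factor 2 > 1, so H_1 ≅ Z/2.
  H_2: rank ker ∂_2 − rank ∂_3 = (12 − 12) − 0 = 0, and there is no ∂_3, so H_2 ≅ 0.

As a check, the Euler characteristic is 7 − 18 + 12 = 1, which agrees with 1 − 0 + 0 = 1.
(K is a triangulation of the real projective plane RP^2.)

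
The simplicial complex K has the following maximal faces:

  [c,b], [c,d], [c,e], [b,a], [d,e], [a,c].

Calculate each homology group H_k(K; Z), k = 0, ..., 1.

H_0 ≅ Z,  H_1 ≅ Z^2.

Fix the vertex order a < b < c < d < e and write every simplex with vertices in increasing order. Then dim K = 1 and the simplices of K are:

  0-simplices (5): a, b, c, d, e
  1-simplices (6): ab, ac, bc, cd, ce, de

so the chain groups are C_0 ≅ Z^5, C_1 ≅ Z^6.

∂_1: C_1 → C_0 sends each edge [p,q] (with p < q) to q − p.
This gives a 5×6 integer matrix of rank 4; reducing to Smith normal form yields diagonal entries (1,1,1,1).

Computing H_k = (kernel of ∂_k) / (image of ∂_{k+1}):

  H_0: rank C_0 − rank ∂_1 = 5 − 4 = 1, and the invariant factors of ∂_1 are all 1, so H_0 ≅ Z.
  H_1: rank ker ∂_1 − rank ∂_2 = (6 − 4) − 0 = 2, and there is no ∂_2, so H_1 ≅ Z^2.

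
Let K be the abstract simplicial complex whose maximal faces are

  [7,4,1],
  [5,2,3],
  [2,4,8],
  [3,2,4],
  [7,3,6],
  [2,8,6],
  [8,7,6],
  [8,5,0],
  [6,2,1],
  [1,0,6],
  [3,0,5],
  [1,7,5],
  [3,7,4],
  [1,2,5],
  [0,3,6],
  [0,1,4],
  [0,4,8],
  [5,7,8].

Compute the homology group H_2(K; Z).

Order the vertices as 0 < 1 < 2 < 3 < 4 < 5 < 6 < 7 < 8. Listing each simplex with vertices in this order, K has dimension 2 with simplices:

  0-simplices (9): [0], [1], [2], [3], [4], [5], [6], [7], [8]
  1-simplices (27): (27 of them)
  2-simplices (18): [0,1,4], [0,1,6], [0,3,5], [0,3,6], [0,4,8], [0,5,8], [1,2,5], [1,2,6], [1,4,7], [1,5,7], [2,3,4], [2,3,5], [2,4,8], [2,6,8], [3,4,7], [3,6,7], [5,7,8], [6,7,8]

Hence C_0 ≅ Z^9, C_1 ≅ Z^27, C_2 ≅ Z^18.

∂_1: C_1 → C_0 sends each edge [p,q] (with p < q) to q − p. For instance
  ∂[2,4] = [4] − [2].
The 9×27 boundary matrix has rank 8 and Smith normal form diag(1,1,1,1,1,1,1,1).

The boundary map ∂_2: C_2 → C_1 sends each 2-simplex [p,q,r] to [q,r] − [p,r] + [p,q]. For instance
  ∂[0,1,4] = [1,4] − [0,4] + [0,1],
  ∂[2,6,8] = [6,8] − [2,8] + [2,6].
The 27×18 boundary matrix has rank 17 and Smith normal form diag(1,1,1,1,1,1,1,1,1,1,1,1,1,1,1,1,1).

Now H_k = ker ∂_k / im ∂_{k+1}, so:

  H_2: rank ker ∂_2 − rank ∂_3 = (18 − 17) − 0 = 1, and there is no ∂_3, so H_2 = Z.

(K is a triangulation of the torus T^2.)

H_2 ≅ Z.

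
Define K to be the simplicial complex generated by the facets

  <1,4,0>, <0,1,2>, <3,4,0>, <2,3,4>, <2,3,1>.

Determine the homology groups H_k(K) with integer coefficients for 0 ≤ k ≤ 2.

H_0 = Z,  H_1 = Z,  H_2 = 0.

We work with the vertex ordering 0 < 1 < 2 < 3 < 4. The simplices of K, each written with vertices in increasing order, are:

  0-simplices (5): [0], [1], [2], [3], [4]
  1-simplices (10): [0,1], [0,2], [0,3], [0,4], [1,2], [1,3], [1,4], [2,3], [2,4], [3,4]
  2-simplices (5): [0,1,2], [0,1,4], [0,3,4], [1,2,3], [2,3,4]

so the chain groups are C_0 ≅ Z^5, C_1 ≅ Z^10, C_2 ≅ Z^5.

Boundary ∂_1: C_1 → C_0 is given by ∂[p,q] = [q] − [p].
The 5×10 boundary matrix has rank 4 and Smith normal form diag(1,1,1,1).

Boundary ∂_2: C_2 → C_1 acts by ∂[p,q,r] = [q,r] − [p,r] + [p,q]. For instance
  ∂[2,3,4] = [3,4] − [2,4] + [2,3],
  ∂[0,1,2] = [1,2] − [0,2] + [0,1].
The 10×5 boundary matrix has rank 5 and Smith normal form diag(1,1,1,1,1).

Now H_k = ker ∂_k / im ∂_{k+1}, so:

  H_0: rank C_0 − rank ∂_1 = 5 − 4 = 1, and the invariant factors of ∂_1 are all 1, so H_0 ≅ Z.
  H_1: rank ker ∂_1 − rank ∂_2 = (10 − 4) − 5 = 1, and the invariant factors of ∂_2 are all 1, so H_1 ≅ Z.
  H_2: rank ker ∂_2 − rank ∂_3 = (5 − 5) − 0 = 0, and there is no ∂_3, so H_2 ≅ 0.

(K is a triangulation of the Möbius band.)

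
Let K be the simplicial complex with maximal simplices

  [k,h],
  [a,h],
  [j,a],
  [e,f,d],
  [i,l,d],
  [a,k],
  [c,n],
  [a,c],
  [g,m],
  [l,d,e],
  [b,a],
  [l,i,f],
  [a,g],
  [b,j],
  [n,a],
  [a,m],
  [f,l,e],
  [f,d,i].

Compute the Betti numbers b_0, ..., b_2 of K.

b_0 = 2, b_1 = 4, b_2 = 1.

K has 14 vertices, 21 edges, 6 triangles.
rank ∂_0 = 0, rank ∂_1 = 12 ⇒ b_0 = 14 − 0 − 12 = 2; all invariant factors of ∂_1 are 1 so no torsion. So H_0 = Z^2.
rank ∂_1 = 12, rank ∂_2 = 5 ⇒ b_1 = 21 − 12 − 5 = 4; all invariant factors of ∂_2 are 1 so no torsion. So H_1 = Z^4.
rank ∂_2 = 5, rank ∂_3 = 0 ⇒ b_2 = 6 − 5 − 0 = 1. So H_2 = Z.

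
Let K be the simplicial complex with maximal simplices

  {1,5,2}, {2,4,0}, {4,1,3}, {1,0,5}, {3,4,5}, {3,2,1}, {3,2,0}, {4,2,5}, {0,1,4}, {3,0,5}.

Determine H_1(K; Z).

H_1 ≅ Z/2.

Fix the vertex order 0 < 1 < 2 < 3 < 4 < 5 and write every simplex with vertices in increasing order. Then dim K = 2 and the simplices of K are:

  0-simplices (6): [0], [1], [2], [3], [4], [5]
  1-simplices (15): [0,1], [0,2], [0,3], [0,4], [0,5], [1,2], [1,3], [1,4], [1,5], [2,3], [2,4], [2,5], [3,4], [3,5], [4,5]
  2-simplices (10): [0,1,4], [0,1,5], [0,2,3], [0,2,4], [0,3,5], [1,2,3], [1,2,5], [1,3,4], [2,4,5], [3,4,5]

Hence C_0 ≅ Z^6, C_1 ≅ Z^15, C_2 ≅ Z^10.

∂_1: C_1 → C_0 maps an edge to its endpoints' difference, ∂[p,q] = q − p.
This gives a 6×15 integer matrix of rank 5; reducing to Smith normal form yields diagonal entries (1,1,1,1,1).

The boundary map ∂_2: C_2 → C_1 maps a triangle to the signed sum of its edges. For instance
  ∂[3,4,5] = [4,5] − [3,5] + [3,4],
  ∂[1,2,5] = [2,5] − [1,5] + [1,2].
The resulting 15×10 matrix has rank 10, and its Smith normal form has invariant factors (1,1,1,1,1,1,1,1,1,2).

Computing H_k = (kernel of ∂_k) / (image of ∂_{k+1}):

  H_1: rank ker ∂_1 − rank ∂_2 = (15 − 5) − 10 = 0, and ∂_2 has invariant factor 2 > 1, so H_1 ≅ Z/2.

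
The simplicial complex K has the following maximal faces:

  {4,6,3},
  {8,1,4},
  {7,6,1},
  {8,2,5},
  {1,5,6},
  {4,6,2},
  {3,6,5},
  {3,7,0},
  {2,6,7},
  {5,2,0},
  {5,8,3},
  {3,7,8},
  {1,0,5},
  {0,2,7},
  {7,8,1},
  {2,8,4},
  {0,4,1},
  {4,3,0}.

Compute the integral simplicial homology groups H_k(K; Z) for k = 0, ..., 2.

H_0 ≅ Z,  H_1 ≅ Z^2,  H_2 ≅ Z.

Order the vertices as 0 < 1 < 2 < 3 < 4 < 5 < 6 < 7 < 8. Listing each simplex with vertices in this order, K has dimension 2 with simplices:

  0-simplices (9): [0], [1], [2], [3], [4], [5], [6], [7], [8]
  1-simplices (27): (27 of them)
  2-simplices (18): [0,1,4], [0,1,5], [0,2,5], [0,2,7], [0,3,4], [0,3,7], [1,4,8], [1,5,6], [1,6,7], [1,7,8], [2,4,6], [2,4,8], [2,5,8], [2,6,7], [3,4,6], [3,5,6], [3,5,8], [3,7,8]

so the chain groups are C_0 ≅ Z^9, C_1 ≅ Z^27, C_2 ≅ Z^18.

Boundary ∂_1: C_1 → C_0 is given by ∂[p,q] = [q] − [p]. For instance
  ∂[7,8] = [8] − [7].
The 9×27 boundary matrix has rank 8 and Smith normal form diag(1,1,1,1,1,1,1,1).

The boundary map ∂_2: C_2 → C_1 sends each 2-simplex [p,q,r] to [q,r] − [p,r] + [p,q]. For instance
  ∂[3,7,8] = [7,8] − [3,8] + [3,7],
  ∂[2,4,8] = [4,8] − [2,8] + [2,4].
As a 27×18 matrix over Z this has rank 17, with invariant factors (1,1,1,1,1,1,1,1,1,1,1,1,1,1,1,1,1).

From H_k ≅ ker(∂_k) / im(∂_{k+1}) we obtain:

  H_0: rank C_0 − rank ∂_1 = 9 − 8 = 1, and the invariant factors of ∂_1 are all 1, so H_0 ≅ Z.
  H_1: rank ker ∂_1 − rank ∂_2 = (27 − 8) − 17 = 2, and the invariant factors of ∂_2 are all 1, so H_1 ≅ Z^2.
  H_2: rank ker ∂_2 − rank ∂_3 = (18 − 17) − 0 = 1, and there is no ∂_3, so H_2 ≅ Z.

As a check, the Euler characteristic is 9 − 27 + 18 = 0, which agrees with 1 − 2 + 1 = 0.
(K is a triangulation of the torus T^2.)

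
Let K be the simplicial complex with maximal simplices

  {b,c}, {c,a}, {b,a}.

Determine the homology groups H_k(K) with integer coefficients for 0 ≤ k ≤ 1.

Order the vertices as a < b < c. Listing each simplex with vertices in this order, K has dimension 1 with simplices:

  0-simplices (3): a, b, c
  1-simplices (3): ab, ac, bc

giving chain groups C_0 ≅ Z^3, C_1 ≅ Z^3.

∂_1: C_1 → C_0 sends each edge [p,q] (with p < q) to q − p.
This gives a 3×3 integer matrix of rank 2; reducing to Smith normal form yields diagonal entries (1,1).

From H_k ≅ ker(∂_k) / im(∂_{k+1}) we obtain:

  H_0: rank C_0 − rank ∂_1 = 3 − 2 = 1, and the invariant factors of ∂_1 are all 1, so H_0 ≅ Z.
  H_1: rank ker ∂_1 − rank ∂_2 = (3 − 2) − 0 = 1, and there is no ∂_2, so H_1 ≅ Z.

(K is a triangulation of the circle S^1.)

H_0 ≅ Z,  H_1 ≅ Z.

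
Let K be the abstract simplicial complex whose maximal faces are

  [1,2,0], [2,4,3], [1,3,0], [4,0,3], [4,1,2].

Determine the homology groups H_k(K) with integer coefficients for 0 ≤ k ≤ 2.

H_0 ≅ Z,  H_1 ≅ Z,  H_2 = 0.

Fix the vertex order 0 < 1 < 2 < 3 < 4 and write every simplex with vertices in increasing order. Then dim K = 2 and the simplices of K are:

  0-simplices (5): [0], [1], [2], [3], [4]
  1-simplices (10): [0,1], [0,2], [0,3], [0,4], [1,2], [1,3], [1,4], [2,3], [2,4], [3,4]
  2-simplices (5): [0,1,2], [0,1,3], [0,3,4], [1,2,4], [2,3,4]

giving chain groups C_0 ≅ Z^5, C_1 ≅ Z^10, C_2 ≅ Z^5.

The boundary map ∂_1: C_1 → C_0 maps an edge to its endpoints' difference, ∂[p,q] = q − p. For instance
  ∂[0,1] = [1] − [0].
The 5×10 boundary matrix has rank 4 and Smith normal form diag(1,1,1,1).

∂_2: C_2 → C_1 maps a triangle to the signed sum of its edges. For instance
  ∂[0,3,4] = [3,4] − [0,4] + [0,3],
  ∂[0,1,3] = [1,3] − [0,3] + [0,1].
The resulting 10×5 matrix has rank 5, and its Smith normal form has invariant factors (1,1,1,1,1).

Now H_k = ker ∂_k / im ∂_{k+1}, so:

  H_0: rank C_0 − rank ∂_1 = 5 − 4 = 1, and the invariant factors of ∂_1 are all 1, so H_0 = Z.
  H_1: rank ker ∂_1 − rank ∂_2 = (10 − 4) − 5 = 1, and the invariant factors of ∂_2 are all 1, so H_1 = Z.
  H_2: rank ker ∂_2 − rank ∂_3 = (5 − 5) − 0 = 0, and there is no ∂_3, so H_2 = 0.

As a check, the Euler characteristic is 5 − 10 + 5 = 0, which agrees with 1 − 1 + 0 = 0.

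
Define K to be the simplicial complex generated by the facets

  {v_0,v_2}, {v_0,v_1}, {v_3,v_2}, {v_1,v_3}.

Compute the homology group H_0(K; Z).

H_0 ≅ Z.

We work with the vertex ordering v_0 < v_1 < v_2 < v_3. The simplices of K, each written with vertices in increasing order, are:

  0-simplices (4): [v_0], [v_1], [v_2], [v_3]
  1-simplices (4): [v_0,v_1], [v_0,v_2], [v_1,v_3], [v_2,v_3]

so the chain groups are C_0 ≅ Z^4, C_1 ≅ Z^4.

Boundary ∂_1: C_1 → C_0 maps an edge to its endpoints' difference, ∂[p,q] = q − p. For instance
  ∂[v_1,v_3] = [v_3] − [v_1].
The 4×4 boundary matrix has rank 3 and Smith normal form diag(1,1,1).

From H_k ≅ ker(∂_k) / im(∂_{k+1}) we obtain:

  H_0: rank C_0 − rank ∂_1 = 4 − 3 = 1, and the invariant factors of ∂_1 are all 1, so H_0 ≅ Z.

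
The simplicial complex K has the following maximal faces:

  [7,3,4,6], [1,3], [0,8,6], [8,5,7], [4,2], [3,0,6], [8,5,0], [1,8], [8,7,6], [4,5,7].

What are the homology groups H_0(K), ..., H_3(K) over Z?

H_0 = Z,  H_1 = Z,  H_2 = 0,  H_3 = 0.

We work with the vertex ordering 0 < 1 < 2 < 3 < 4 < 5 < 6 < 7 < 8. The simplices of K, each written with vertices in increasing order, are:

  0-simplices (9): [0], [1], [2], [3], [4], [5], [6], [7], [8]
  1-simplices (18): [0,3], [0,5], [0,6], [0,8], [1,3], [1,8], [2,4], [3,4], [3,6], [3,7], [4,5], [4,6], [4,7], [5,7], [5,8], [6,7], [6,8], [7,8]
  2-simplices (10): [0,3,6], [0,5,8], [0,6,8], [3,4,6], [3,4,7], [3,6,7], [4,5,7], [4,6,7], [5,7,8], [6,7,8]
  3-simplices (1): [3,4,6,7]

giving chain groups C_0 ≅ Z^9, C_1 ≅ Z^18, C_2 ≅ Z^10, C_3 ≅ Z^1.

∂_1: C_1 → C_0 sends each edge [p,q] (with p < q) to q − p. For instance
  ∂[1,8] = [8] − [1].
As a 9×18 matrix over Z this has rank 8, with invariant factors (1,1,1,1,1,1,1,1).

The boundary map ∂_2: C_2 → C_1 sends each 2-simplex [p,q,r] to [q,r] − [p,r] + [p,q]. For instance
  ∂[4,5,7] = [5,7] − [4,7] + [4,5],
  ∂[3,4,6] = [4,6] − [3,6] + [3,4].
The resulting 18×10 matrix has rank 9, and its Smith normal form has invariant factors (1,1,1,1,1,1,1,1,1).

∂_3: C_3 → C_2 sends each 3-simplex σ to the alternating sum Σ_i (−1)^i (σ with its i-th vertex removed). For instance
  ∂[3,4,6,7] = [4,6,7] − [3,6,7] + [3,4,7] − [3,4,6].
This gives a 10×1 integer matrix of rank 1; reducing to Smith normal form yields diagonal entries (1).

Now H_k = ker ∂_k / im ∂_{k+1}, so:

  H_0: rank C_0 − rank ∂_1 = 9 − 8 = 1, and the invariant factors of ∂_1 are all 1, so H_0 = Z.
  H_1: rank ker ∂_1 − rank ∂_2 = (18 − 8) − 9 = 1, and the invariant factors of ∂_2 are all 1, so H_1 = Z.
  H_2: rank ker ∂_2 − rank ∂_3 = (10 − 9) − 1 = 0, and the invariant factors of ∂_3 are all 1, so H_2 = 0.
  H_3: rank ker ∂_3 − rank ∂_4 = (1 − 1) − 0 = 0, and there is no ∂_4, so H_3 = 0.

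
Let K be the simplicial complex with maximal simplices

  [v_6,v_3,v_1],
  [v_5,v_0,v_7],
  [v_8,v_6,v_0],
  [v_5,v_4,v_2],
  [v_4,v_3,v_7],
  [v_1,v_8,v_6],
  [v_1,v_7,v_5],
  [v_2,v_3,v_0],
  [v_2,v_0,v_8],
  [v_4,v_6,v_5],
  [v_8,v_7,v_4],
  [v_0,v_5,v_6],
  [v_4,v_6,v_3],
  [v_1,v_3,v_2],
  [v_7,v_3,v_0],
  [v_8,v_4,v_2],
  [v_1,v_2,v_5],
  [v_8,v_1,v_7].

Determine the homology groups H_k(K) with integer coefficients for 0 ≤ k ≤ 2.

Fix the vertex order v_0 < v_1 < v_2 < v_3 < v_4 < v_5 < v_6 < v_7 < v_8 and write every simplex with vertices in increasing order. Then dim K = 2 and the simplices of K are:

  0-simplices (9): [v_0], [v_1], [v_2], [v_3], [v_4], [v_5], [v_6], [v_7], [v_8]
  1-simplices (27): (27 of them)
  2-simplices (18): (18 of them)

Hence C_0 ≅ Z^9, C_1 ≅ Z^27, C_2 ≅ Z^18.

Boundary ∂_1: C_1 → C_0 maps an edge to its endpoints' difference, ∂[p,q] = q − p. For instance
  ∂[v_2,v_3] = [v_3] − [v_2].
This gives a 9×27 integer matrix of rank 8; reducing to Smith normal form yields diagonal entries (1,1,1,1,1,1,1,1).

∂_2: C_2 → C_1 sends each 2-simplex [p,q,r] to [q,r] − [p,r] + [p,q]. For instance
  ∂[v_0,v_3,v_7] = [v_3,v_7] − [v_0,v_7] + [v_0,v_3],
  ∂[v_4,v_7,v_8] = [v_7,v_8] − [v_4,v_8] + [v_4,v_7].
The resulting 27×18 matrix has rank 17, and its Smith normal form has invariant factors (1,1,1,1,1,1,1,1,1,1,1,1,1,1,1,1,1).

Now H_k = ker ∂_k / im ∂_{k+1}, so:

  H_0: rank C_0 − rank ∂_1 = 9 − 8 = 1, and the invariant factors of ∂_1 are all 1, so H_0 = Z.
  H_1: rank ker ∂_1 − rank ∂_2 = (27 − 8) − 17 = 2, and the invariant factors of ∂_2 are all 1, so H_1 = Z^2.
  H_2: rank ker ∂_2 − rank ∂_3 = (18 − 17) − 0 = 1, and there is no ∂_3, so H_2 = Z.

(K is a triangulation of the torus T^2.)

H_0 ≅ Z,  H_1 ≅ Z^2,  H_2 ≅ Z.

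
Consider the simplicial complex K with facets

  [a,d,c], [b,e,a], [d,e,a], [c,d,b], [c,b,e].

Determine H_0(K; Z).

Fix the vertex order a < b < c < d < e and write every simplex with vertices in increasing order. Then dim K = 2 and the simplices of K are:

  0-simplices (5): a, b, c, d, e
  1-simplices (10): ab, ac, ad, ae, bc, bd, be, cd, ce, de
  2-simplices (5): abe, acd, ade, bcd, bce

Hence C_0 ≅ Z^5, C_1 ≅ Z^10, C_2 ≅ Z^5.

Boundary ∂_1: C_1 → C_0 maps an edge to its endpoints' difference, ∂[p,q] = q − p.
As a 5×10 matrix over Z this has rank 4, with invariant factors (1,1,1,1).

The boundary map ∂_2: C_2 → C_1 acts by ∂[p,q,r] = [q,r] − [p,r] + [p,q]. For instance
  ∂bcd = cd − bd + bc,
  ∂acd = cd − ad + ac.
This gives a 10×5 integer matrix of rank 5; reducing to Smith normal form yields diagonal entries (1,1,1,1,1).

Now H_k = ker ∂_k / im ∂_{k+1}, so:

  H_0: rank C_0 − rank ∂_1 = 5 − 4 = 1, and the invariant factors of ∂_1 are all 1, so H_0 ≅ Z.

(K is a triangulation of the Möbius band.)

H_0 = Z.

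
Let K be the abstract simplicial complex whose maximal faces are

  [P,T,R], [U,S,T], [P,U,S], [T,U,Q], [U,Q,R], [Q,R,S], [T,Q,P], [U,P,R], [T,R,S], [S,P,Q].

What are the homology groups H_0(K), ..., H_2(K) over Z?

H_0 ≅ Z,  H_1 ≅ Z/2Z,  H_2 = 0.

Fix the vertex order P < Q < R < S < T < U and write every simplex with vertices in increasing order. Then dim K = 2 and the simplices of K are:

  0-simplices (6): P, Q, R, S, T, U
  1-simplices (15): PQ, PR, PS, PT, PU, QR, QS, QT, QU, RS, RT, RU, ST, SU, TU
  2-simplices (10): PQS, PQT, PRT, PRU, PSU, QRS, QRU, QTU, RST, STU

so the chain groups are C_0 ≅ Z^6, C_1 ≅ Z^15, C_2 ≅ Z^10.

∂_1: C_1 → C_0 sends each edge [p,q] (with p < q) to q − p. For instance
  ∂PU = U − P.
This gives a 6×15 integer matrix of rank 5; reducing to Smith normal form yields diagonal entries (1,1,1,1,1).

∂_2: C_2 → C_1 sends each 2-simplex [p,q,r] to [q,r] − [p,r] + [p,q]. For instance
  ∂PRU = RU − PU + PR,
  ∂RST = ST − RT + RS.
The 15×10 boundary matrix has rank 10 and Smith normal form diag(1,1,1,1,1,1,1,1,1,2).

Computing H_k = (kernel of ∂_k) / (image of ∂_{k+1}):

  H_0: rank C_0 − rank ∂_1 = 6 − 5 = 1, and the invariant factors of ∂_1 are all 1, so H_0 = Z.
  H_1: rank ker ∂_1 − rank ∂_2 = (15 − 5) − 10 = 0, and ∂_2 has invariant factor 2 > 1, so H_1 = Z/2Z.
  H_2: rank ker ∂_2 − rank ∂_3 = (10 − 10) − 0 = 0, and there is no ∂_3, so H_2 = 0.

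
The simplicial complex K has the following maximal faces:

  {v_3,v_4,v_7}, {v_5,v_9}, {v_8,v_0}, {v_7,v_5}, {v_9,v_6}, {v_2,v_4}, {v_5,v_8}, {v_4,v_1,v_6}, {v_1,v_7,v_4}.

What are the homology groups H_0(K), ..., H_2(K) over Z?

We work with the vertex ordering v_0 < v_1 < v_2 < v_3 < v_4 < v_5 < v_6 < v_7 < v_8 < v_9. The simplices of K, each written with vertices in increasing order, are:

  0-simplices (10): [v_0], [v_1], [v_2], [v_3], [v_4], [v_5], [v_6], [v_7], [v_8], [v_9]
  1-simplices (13): [v_0,v_8], [v_1,v_4], [v_1,v_6], [v_1,v_7], [v_2,v_4], [v_3,v_4], [v_3,v_7], [v_4,v_6], [v_4,v_7], [v_5,v_7], [v_5,v_8], [v_5,v_9], [v_6,v_9]
  2-simplices (3): [v_1,v_4,v_6], [v_1,v_4,v_7], [v_3,v_4,v_7]

Hence C_0 ≅ Z^10, C_1 ≅ Z^13, C_2 ≅ Z^3.

Boundary ∂_1: C_1 → C_0 sends each edge [p,q] (with p < q) to q − p. For instance
  ∂[v_6,v_9] = [v_9] − [v_6].
The 10×13 boundary matrix has rank 9 and Smith normal form diag(1,1,1,1,1,1,1,1,1).

∂_2: C_2 → C_1 acts by ∂[p,q,r] = [q,r] − [p,r] + [p,q]. For instance
  ∂[v_3,v_4,v_7] = [v_4,v_7] − [v_3,v_7] + [v_3,v_4],
  ∂[v_1,v_4,v_6] = [v_4,v_6] − [v_1,v_6] + [v_1,v_4].
As a 13×3 matrix over Z this has rank 3, with invariant factors (1,1,1).

Reading off H_k = ker ∂_k / im ∂_{k+1}:

  H_0: rank C_0 − rank ∂_1 = 10 − 9 = 1, and the invariant factors of ∂_1 are all 1, so H_0 = Z.
  H_1: rank ker ∂_1 − rank ∂_2 = (13 − 9) − 3 = 1, and the invariant factors of ∂_2 are all 1, so H_1 = Z.
  H_2: rank ker ∂_2 − rank ∂_3 = (3 − 3) − 0 = 0, and there is no ∂_3, so H_2 = 0.

H_0 = Z,  H_1 = Z,  H_2 = 0.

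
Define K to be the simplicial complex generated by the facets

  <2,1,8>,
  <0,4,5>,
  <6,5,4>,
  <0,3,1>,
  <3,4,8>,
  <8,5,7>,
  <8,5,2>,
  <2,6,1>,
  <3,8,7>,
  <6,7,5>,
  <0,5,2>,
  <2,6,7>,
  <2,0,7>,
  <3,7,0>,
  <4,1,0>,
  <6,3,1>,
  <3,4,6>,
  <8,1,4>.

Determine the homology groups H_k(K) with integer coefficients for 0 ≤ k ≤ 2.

Take the total order 0 < 1 < 2 < 3 < 4 < 5 < 6 < 7 < 8 on the vertex set. Then K (dimension 2) consists of the simplices:

  0-simplices (9): [0], [1], [2], [3], [4], [5], [6], [7], [8]
  1-simplices (27): (27 of them)
  2-simplices (18): [0,1,3], [0,1,4], [0,2,5], [0,2,7], [0,3,7], [0,4,5], [1,2,6], [1,2,8], [1,3,6], [1,4,8], [2,5,8], [2,6,7], [3,4,6], [3,4,8], [3,7,8], [4,5,6], [5,6,7], [5,7,8]

Hence C_0 ≅ Z^9, C_1 ≅ Z^27, C_2 ≅ Z^18.

Boundary ∂_1: C_1 → C_0 is given by ∂[p,q] = [q] − [p].
As a 9×27 matrix over Z this has rank 8, with invariant factors (1,1,1,1,1,1,1,1).

Boundary ∂_2: C_2 → C_1 acts by ∂[p,q,r] = [q,r] − [p,r] + [p,q]. For instance
  ∂[2,5,8] = [5,8] − [2,8] + [2,5],
  ∂[4,5,6] = [5,6] − [4,6] + [4,5].
This gives a 27×18 integer matrix of rank 18; reducing to Smith normal form yields diagonal entries (1,1,1,1,1,1,1,1,1,1,1,1,1,1,1,1,1,2).

From H_k ≅ ker(∂_k) / im(∂_{k+1}) we obtain:

  H_0: rank C_0 − rank ∂_1 = 9 − 8 = 1, and the invariant factors of ∂_1 are all 1, so H_0 ≅ Z.
  H_1: rank ker ∂_1 − rank ∂_2 = (27 − 8) − 18 = 1, and ∂_2 has invariant factor 2 > 1, so H_1 ≅ Z ⊕ Z/2.
  H_2: rank ker ∂_2 − rank ∂_3 = (18 − 18) − 0 = 0, and there is no ∂_3, so H_2 ≅ 0.

(K is a triangulation of the Klein bottle.)

H_0 = Z,  H_1 = Z ⊕ Z/2,  H_2 = 0.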